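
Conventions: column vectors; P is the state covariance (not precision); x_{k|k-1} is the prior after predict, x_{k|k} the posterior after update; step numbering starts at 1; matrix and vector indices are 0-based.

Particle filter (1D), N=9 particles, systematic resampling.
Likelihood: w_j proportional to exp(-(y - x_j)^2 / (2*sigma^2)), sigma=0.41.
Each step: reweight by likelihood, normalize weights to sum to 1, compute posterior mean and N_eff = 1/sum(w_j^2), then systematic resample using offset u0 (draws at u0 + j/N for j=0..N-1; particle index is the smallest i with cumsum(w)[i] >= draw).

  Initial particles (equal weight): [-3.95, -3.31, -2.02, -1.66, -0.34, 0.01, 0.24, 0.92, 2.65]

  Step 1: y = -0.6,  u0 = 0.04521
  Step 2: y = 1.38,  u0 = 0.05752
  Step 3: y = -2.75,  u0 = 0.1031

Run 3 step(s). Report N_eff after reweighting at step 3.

step 1: w=[0.0000, 0.0000, 0.0019, 0.0270, 0.6243, 0.2524, 0.0936, 0.0008, 0.0000]  mean=-0.2352  Neff=2.1599  idx=[4, 4, 4, 4, 4, 4, 5, 5, 6]
step 2: w=[0.0051, 0.0051, 0.0051, 0.0051, 0.0051, 0.0051, 0.1281, 0.1281, 0.7131]  mean=0.1632  Neff=1.8469  idx=[6, 7, 7, 8, 8, 8, 8, 8, 8]
step 3: w=[0.3208, 0.3208, 0.3208, 0.0063, 0.0063, 0.0063, 0.0063, 0.0063, 0.0063]  mean=0.0187  Neff=3.2370  idx=[0, 0, 1, 1, 1, 2, 2, 2, 7]

N_eff = 3.2370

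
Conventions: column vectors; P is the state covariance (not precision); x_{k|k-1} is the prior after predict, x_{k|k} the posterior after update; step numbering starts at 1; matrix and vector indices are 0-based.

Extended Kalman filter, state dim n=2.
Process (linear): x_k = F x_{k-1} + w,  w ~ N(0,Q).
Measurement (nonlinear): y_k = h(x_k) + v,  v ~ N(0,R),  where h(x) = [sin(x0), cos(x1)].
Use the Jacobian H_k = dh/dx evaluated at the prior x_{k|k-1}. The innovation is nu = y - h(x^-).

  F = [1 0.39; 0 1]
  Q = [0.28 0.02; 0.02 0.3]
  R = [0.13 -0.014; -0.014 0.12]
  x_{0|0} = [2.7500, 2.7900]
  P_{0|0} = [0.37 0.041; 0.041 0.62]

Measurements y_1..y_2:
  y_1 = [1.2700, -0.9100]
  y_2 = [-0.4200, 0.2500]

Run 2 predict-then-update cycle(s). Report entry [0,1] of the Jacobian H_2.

H_jac[0,1] = 0.0000

step 1: x^-=[3.8381, 2.7900]  P^-=[0.7763 0.3028; 0.3028 0.9200]  H_jac=[-0.7671 0.0000; 0.0000 -0.3444]  S=[0.5868 0.0660; 0.0660 0.2291]  K=[-0.9959 -0.1683; -0.2484 -1.3113]  nu=[1.9115, 0.0288]  x^+=[1.9296, 2.2774]  P^+=[0.1657 0.0182; 0.0182 0.4468]
step 2: x^-=[2.8178, 2.2774]  P^-=[0.5278 0.2124; 0.2124 0.7468]  H_jac=[-0.9480 0.0000; 0.0000 -0.7605]  S=[0.6044 0.1392; 0.1392 0.5520]  K=[-0.8074 -0.0891; -0.1022 -1.0032]  nu=[-0.7382, 0.8993]  x^+=[3.3336, 1.4507]  P^+=[0.1094 -0.0008; -0.0008 0.1564]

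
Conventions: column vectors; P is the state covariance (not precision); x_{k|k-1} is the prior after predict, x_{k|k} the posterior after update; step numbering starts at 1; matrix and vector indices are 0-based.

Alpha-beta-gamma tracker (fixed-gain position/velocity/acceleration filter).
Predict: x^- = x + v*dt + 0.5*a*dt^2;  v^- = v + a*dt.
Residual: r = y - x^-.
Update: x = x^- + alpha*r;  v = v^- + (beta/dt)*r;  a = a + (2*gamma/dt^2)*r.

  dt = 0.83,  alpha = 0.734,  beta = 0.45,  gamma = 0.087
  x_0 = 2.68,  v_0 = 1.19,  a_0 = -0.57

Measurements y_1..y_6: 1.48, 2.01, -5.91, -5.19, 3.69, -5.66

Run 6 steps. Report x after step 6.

step 1: x_pred=3.4714  r=-1.9914  x^+=2.0097  v^+=-0.3628  a^+=-1.0730
step 2: x_pred=1.3390  r=0.6710  x^+=1.8315  v^+=-0.8895  a^+=-0.9035
step 3: x_pred=0.7820  r=-6.6920  x^+=-4.1299  v^+=-5.2676  a^+=-2.5937
step 4: x_pred=-9.3955  r=4.2055  x^+=-6.3087  v^+=-5.1404  a^+=-1.5315
step 5: x_pred=-11.1027  r=14.7927  x^+=-0.2449  v^+=1.6086  a^+=2.2048
step 6: x_pred=1.8497  r=-7.5097  x^+=-3.6624  v^+=-0.6330  a^+=0.3080

x_post = -3.6624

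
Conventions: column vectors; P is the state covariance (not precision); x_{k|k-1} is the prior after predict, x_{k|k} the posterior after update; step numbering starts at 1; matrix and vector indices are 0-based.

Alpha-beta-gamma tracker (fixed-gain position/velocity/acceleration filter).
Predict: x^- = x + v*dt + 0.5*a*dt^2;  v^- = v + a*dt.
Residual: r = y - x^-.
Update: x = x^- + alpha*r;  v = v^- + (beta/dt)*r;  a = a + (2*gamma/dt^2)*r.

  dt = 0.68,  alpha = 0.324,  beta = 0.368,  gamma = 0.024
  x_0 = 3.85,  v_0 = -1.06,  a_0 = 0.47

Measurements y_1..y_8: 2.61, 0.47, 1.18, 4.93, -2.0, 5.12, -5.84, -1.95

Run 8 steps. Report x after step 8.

x_post = -1.4806

step 1: x_pred=3.2379  r=-0.6279  x^+=3.0344  v^+=-1.0802  a^+=0.4048
step 2: x_pred=2.3935  r=-1.9235  x^+=1.7703  v^+=-1.8459  a^+=0.2052
step 3: x_pred=0.5625  r=0.6175  x^+=0.7626  v^+=-1.3722  a^+=0.2692
step 4: x_pred=-0.1083  r=5.0383  x^+=1.5241  v^+=1.5375  a^+=0.7923
step 5: x_pred=2.7528  r=-4.7528  x^+=1.2129  v^+=-0.4959  a^+=0.2989
step 6: x_pred=0.9448  r=4.1752  x^+=2.2976  v^+=1.9669  a^+=0.7323
step 7: x_pred=3.8043  r=-9.6443  x^+=0.6796  v^+=-2.7545  a^+=-0.2688
step 8: x_pred=-1.2556  r=-0.6944  x^+=-1.4806  v^+=-3.3131  a^+=-0.3409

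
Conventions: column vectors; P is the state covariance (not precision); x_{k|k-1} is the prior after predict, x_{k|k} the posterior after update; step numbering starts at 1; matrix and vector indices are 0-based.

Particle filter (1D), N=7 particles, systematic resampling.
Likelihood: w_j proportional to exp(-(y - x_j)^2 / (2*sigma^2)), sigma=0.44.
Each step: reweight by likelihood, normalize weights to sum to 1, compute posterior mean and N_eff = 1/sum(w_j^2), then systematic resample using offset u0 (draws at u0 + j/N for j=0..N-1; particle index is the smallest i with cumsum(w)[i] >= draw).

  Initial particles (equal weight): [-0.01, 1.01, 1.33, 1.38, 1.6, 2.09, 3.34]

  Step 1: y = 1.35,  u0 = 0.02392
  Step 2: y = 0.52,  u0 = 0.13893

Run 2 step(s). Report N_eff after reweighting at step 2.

N_eff = 4.2424

step 1: w=[0.0022, 0.1931, 0.2601, 0.2597, 0.2215, 0.0633, 0.0000]  mean=1.3862  Neff=4.4345  idx=[1, 1, 2, 2, 3, 4, 4]
step 2: w=[0.3184, 0.3184, 0.1087, 0.1087, 0.0876, 0.0291, 0.0291]  mean=1.1463  Neff=4.2424  idx=[0, 0, 1, 1, 2, 3, 6]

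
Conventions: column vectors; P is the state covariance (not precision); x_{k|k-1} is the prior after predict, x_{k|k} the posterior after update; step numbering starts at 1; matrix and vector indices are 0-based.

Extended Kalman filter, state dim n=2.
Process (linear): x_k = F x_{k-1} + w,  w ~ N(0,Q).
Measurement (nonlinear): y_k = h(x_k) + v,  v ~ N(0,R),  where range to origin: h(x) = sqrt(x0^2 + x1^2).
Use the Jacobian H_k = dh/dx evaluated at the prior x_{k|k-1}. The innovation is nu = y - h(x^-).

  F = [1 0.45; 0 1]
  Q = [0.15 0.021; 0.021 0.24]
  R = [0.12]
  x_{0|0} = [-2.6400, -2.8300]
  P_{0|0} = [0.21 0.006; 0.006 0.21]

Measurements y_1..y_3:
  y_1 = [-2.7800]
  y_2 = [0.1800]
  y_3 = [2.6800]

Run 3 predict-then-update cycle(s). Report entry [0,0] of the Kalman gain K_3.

K[0,0] = 0.6663

step 1: x^-=[-3.9135, -2.8300]  P^-=[0.4079 0.1215; 0.1215 0.4500]  H_jac=[-0.8103 -0.5860]  S=[0.6578]  K=[-0.6108; -0.5506]  nu=[-7.6095]  x^+=[0.7343, 1.3596]  P^+=[0.1625 -0.0997; -0.0997 0.2506]
step 2: x^-=[1.3461, 1.3596]  P^-=[0.2736 0.0341; 0.0341 0.4906]  H_jac=[0.7036 0.7106]  S=[0.5373]  K=[0.4033; 0.6936]  nu=[-1.7333]  x^+=[0.6470, 0.1575]  P^+=[0.1862 -0.1162; -0.1162 0.2322]
step 3: x^-=[0.7179, 0.1575]  P^-=[0.2786 0.0093; 0.0093 0.4722]  H_jac=[0.9768 0.2143]  S=[0.4114]  K=[0.6663; 0.2680]  nu=[1.9450]  x^+=[2.0140, 0.6787]  P^+=[0.0959 -0.0642; -0.0642 0.4426]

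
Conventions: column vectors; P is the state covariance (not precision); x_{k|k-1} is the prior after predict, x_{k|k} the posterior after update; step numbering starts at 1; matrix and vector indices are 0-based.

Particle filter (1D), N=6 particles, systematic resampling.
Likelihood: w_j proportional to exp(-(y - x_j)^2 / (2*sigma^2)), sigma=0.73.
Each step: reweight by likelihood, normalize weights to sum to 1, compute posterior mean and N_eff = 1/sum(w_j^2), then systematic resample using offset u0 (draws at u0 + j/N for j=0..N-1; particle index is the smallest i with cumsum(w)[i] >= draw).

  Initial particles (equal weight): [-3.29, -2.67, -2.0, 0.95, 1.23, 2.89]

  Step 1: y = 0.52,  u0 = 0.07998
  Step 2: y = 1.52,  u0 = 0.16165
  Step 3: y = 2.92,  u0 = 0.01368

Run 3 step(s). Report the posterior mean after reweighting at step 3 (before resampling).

post_mean = 1.1851

step 1: w=[0.0000, 0.0000, 0.0018, 0.5713, 0.4234, 0.0035]  mean=1.0700  Neff=1.9776  idx=[3, 3, 3, 4, 4, 4]
step 2: w=[0.1479, 0.1479, 0.1479, 0.1854, 0.1854, 0.1854]  mean=1.1057  Neff=5.9250  idx=[1, 2, 3, 4, 5, 5]
step 3: w=[0.0802, 0.0802, 0.2099, 0.2099, 0.2099, 0.2099]  mean=1.1851  Neff=5.2889  idx=[0, 2, 2, 3, 4, 5]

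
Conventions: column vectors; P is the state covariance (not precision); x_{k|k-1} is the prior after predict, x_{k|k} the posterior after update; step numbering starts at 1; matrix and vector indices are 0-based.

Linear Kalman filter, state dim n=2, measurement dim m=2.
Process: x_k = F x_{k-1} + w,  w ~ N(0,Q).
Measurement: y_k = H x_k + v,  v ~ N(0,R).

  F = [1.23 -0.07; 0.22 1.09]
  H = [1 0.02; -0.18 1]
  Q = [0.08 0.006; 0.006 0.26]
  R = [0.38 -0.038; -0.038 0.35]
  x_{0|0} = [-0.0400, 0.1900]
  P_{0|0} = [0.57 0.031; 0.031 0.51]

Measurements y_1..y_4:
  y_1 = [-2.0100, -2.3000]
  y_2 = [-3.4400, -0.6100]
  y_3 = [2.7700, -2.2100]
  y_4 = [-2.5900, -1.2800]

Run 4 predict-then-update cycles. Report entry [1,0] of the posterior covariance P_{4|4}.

P_post[1,0] = 0.0214

step 1: x^-=[-0.0625, 0.1983]  P^-=[0.9395 0.1624; 0.1624 0.9084]  S=[1.3264 -0.0271; -0.0271 1.2304]  K=[0.7110 0.0102; 0.1508 0.7179]  nu=[-1.9515, -2.5095]  x^+=[-1.4756, -1.8976]  P^+=[0.2693 0.0250; 0.0250 0.2500]
step 2: x^-=[-1.6822, -2.3930]  P^-=[0.4843 0.0930; 0.0930 0.5821]  S=[0.8683 -0.0209; -0.0209 0.9143]  K=[0.5604 0.0191; 0.1354 0.6214]  nu=[-1.7099, 1.4802]  x^+=[-2.6121, -1.7047]  P^+=[0.2118 0.0235; 0.0235 0.2166]
step 3: x^-=[-3.0936, -2.4328]  P^-=[0.3974 0.0779; 0.0779 0.5389]  S=[0.7807 -0.0211; -0.0211 0.8737]  K=[0.5115 0.0197; 0.1300 0.6039]  nu=[5.9122, -0.3340]  x^+=[-0.0759, -1.8662]  P^+=[0.1932 0.0222; 0.0222 0.2104]
step 4: x^-=[0.0373, -2.0509]  P^-=[0.3695 0.0717; 0.0717 0.5300]  S=[0.7526 -0.0225; -0.0225 0.8662]  K=[0.4934 0.0188; 0.1273 0.6003]  nu=[-2.5862, 0.7776]  x^+=[-1.2243, -1.9132]  P^+=[0.1864 0.0214; 0.0214 0.2091]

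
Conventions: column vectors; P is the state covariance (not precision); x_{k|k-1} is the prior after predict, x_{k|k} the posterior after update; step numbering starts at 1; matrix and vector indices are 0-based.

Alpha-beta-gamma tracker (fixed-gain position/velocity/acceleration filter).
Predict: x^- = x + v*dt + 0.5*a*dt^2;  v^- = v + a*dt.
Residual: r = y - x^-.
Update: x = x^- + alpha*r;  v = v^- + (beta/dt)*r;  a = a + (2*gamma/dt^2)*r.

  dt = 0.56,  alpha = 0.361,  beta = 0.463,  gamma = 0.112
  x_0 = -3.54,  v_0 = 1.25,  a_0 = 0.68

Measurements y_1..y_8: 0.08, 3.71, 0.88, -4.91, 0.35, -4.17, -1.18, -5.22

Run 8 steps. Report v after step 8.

step 1: x_pred=-2.7334  r=2.8134  x^+=-1.7177  v^+=3.9569  a^+=2.6896
step 2: x_pred=0.9198  r=2.7902  x^+=1.9271  v^+=7.7699  a^+=4.6825
step 3: x_pred=7.0124  r=-6.1324  x^+=4.7986  v^+=5.3219  a^+=0.3022
step 4: x_pred=7.8263  r=-12.7363  x^+=3.2285  v^+=-5.0390  a^+=-8.7951
step 5: x_pred=-0.9724  r=1.3224  x^+=-0.4950  v^+=-8.8709  a^+=-7.8505
step 6: x_pred=-6.6937  r=2.5237  x^+=-5.7827  v^+=-11.1806  a^+=-6.0479
step 7: x_pred=-12.9921  r=11.8121  x^+=-8.7279  v^+=-4.8014  a^+=2.3894
step 8: x_pred=-11.0420  r=5.8220  x^+=-8.9403  v^+=1.3503  a^+=6.5480

v_post = 1.3503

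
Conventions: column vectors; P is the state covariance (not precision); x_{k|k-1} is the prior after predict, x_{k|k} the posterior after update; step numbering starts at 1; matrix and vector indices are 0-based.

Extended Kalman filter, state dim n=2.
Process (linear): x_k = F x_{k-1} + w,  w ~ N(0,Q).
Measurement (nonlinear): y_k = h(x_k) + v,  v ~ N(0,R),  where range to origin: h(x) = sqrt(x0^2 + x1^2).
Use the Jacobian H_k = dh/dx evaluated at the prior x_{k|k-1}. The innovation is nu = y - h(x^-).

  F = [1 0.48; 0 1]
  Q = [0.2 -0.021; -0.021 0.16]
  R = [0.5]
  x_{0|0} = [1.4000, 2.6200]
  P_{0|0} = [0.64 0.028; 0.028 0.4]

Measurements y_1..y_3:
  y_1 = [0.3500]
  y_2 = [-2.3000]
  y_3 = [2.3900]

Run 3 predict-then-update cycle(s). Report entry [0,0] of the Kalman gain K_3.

K[0,0] = -0.5394

step 1: x^-=[2.6576, 2.6200]  P^-=[0.9590 0.1990; 0.1990 0.5600]  H_jac=[0.7121 0.7021]  S=[1.4613]  K=[0.5630; 0.3660]  nu=[-3.3819]  x^+=[0.7537, 1.3822]  P^+=[0.4959 -0.1021; -0.1021 0.3642]
step 2: x^-=[1.4172, 1.3822]  P^-=[0.6818 0.0517; 0.0517 0.5242]  H_jac=[0.7159 0.6982]  S=[1.1567]  K=[0.4532; 0.3485]  nu=[-4.2796]  x^+=[-0.5224, -0.1091]  P^+=[0.4442 -0.1309; -0.1309 0.3838]
step 3: x^-=[-0.5747, -0.1091]  P^-=[0.6070 0.0323; 0.0323 0.5438]  H_jac=[-0.9825 -0.1864]  S=[1.1166]  K=[-0.5394; -0.1192]  nu=[1.8050]  x^+=[-1.5484, -0.3242]  P^+=[0.2820 -0.0395; -0.0395 0.5279]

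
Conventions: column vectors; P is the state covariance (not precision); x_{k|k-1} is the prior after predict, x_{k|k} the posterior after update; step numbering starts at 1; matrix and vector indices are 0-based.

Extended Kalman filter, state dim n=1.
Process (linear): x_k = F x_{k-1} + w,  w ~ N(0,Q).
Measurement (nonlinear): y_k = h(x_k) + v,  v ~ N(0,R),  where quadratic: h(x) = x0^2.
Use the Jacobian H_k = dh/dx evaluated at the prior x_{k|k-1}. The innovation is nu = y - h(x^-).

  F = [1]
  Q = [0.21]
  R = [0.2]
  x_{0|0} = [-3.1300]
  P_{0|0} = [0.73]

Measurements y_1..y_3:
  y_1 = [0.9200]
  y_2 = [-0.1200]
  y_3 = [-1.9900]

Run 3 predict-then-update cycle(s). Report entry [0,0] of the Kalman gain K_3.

K[0,0] = -0.4390

step 1: x^-=[-3.1300]  P^-=[0.9400]  H_jac=[-6.2600]  S=[37.0363]  K=[-0.1589]  nu=[-8.8769]  x^+=[-1.7196]  P^+=[0.0051]
step 2: x^-=[-1.7196]  P^-=[0.2151]  H_jac=[-3.4392]  S=[2.7440]  K=[-0.2696]  nu=[-3.0771]  x^+=[-0.8901]  P^+=[0.0157]
step 3: x^-=[-0.8901]  P^-=[0.2257]  H_jac=[-1.7803]  S=[0.9152]  K=[-0.4390]  nu=[-2.7823]  x^+=[0.3312]  P^+=[0.0493]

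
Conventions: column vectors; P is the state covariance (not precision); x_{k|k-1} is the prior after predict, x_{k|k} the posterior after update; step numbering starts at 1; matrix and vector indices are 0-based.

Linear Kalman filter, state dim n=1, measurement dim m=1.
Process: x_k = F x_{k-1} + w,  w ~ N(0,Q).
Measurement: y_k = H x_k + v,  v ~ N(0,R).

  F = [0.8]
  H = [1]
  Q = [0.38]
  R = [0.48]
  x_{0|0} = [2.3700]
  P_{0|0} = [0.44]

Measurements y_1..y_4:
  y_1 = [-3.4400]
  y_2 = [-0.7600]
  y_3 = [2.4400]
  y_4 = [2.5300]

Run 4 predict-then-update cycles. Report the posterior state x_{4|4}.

step 1: x^-=[1.8960]  P^-=[0.6616]  S=[1.1416]  K=[0.5795]  nu=[-5.3360]  x^+=[-1.1964]  P^+=[0.2782]
step 2: x^-=[-0.9571]  P^-=[0.5580]  S=[1.0380]  K=[0.5376]  nu=[0.1971]  x^+=[-0.8512]  P^+=[0.2580]
step 3: x^-=[-0.6809]  P^-=[0.5451]  S=[1.0251]  K=[0.5318]  nu=[3.1209]  x^+=[0.9787]  P^+=[0.2553]
step 4: x^-=[0.7830]  P^-=[0.5434]  S=[1.0234]  K=[0.5310]  nu=[1.7470]  x^+=[1.7106]  P^+=[0.2549]

x_post = [1.7106]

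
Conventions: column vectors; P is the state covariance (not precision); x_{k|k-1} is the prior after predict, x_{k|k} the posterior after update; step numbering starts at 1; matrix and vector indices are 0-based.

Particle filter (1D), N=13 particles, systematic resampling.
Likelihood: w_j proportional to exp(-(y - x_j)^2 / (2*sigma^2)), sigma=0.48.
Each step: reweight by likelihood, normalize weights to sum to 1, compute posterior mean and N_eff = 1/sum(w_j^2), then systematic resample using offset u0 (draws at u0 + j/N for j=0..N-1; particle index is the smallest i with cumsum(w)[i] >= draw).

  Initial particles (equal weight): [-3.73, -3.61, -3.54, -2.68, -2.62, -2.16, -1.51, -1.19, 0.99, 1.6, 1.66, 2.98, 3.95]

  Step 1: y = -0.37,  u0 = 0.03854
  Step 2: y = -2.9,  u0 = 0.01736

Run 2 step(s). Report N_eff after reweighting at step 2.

N_eff = 5.2430

step 1: w=[0.0000, 0.0000, 0.0000, 0.0000, 0.0001, 0.0031, 0.1914, 0.7464, 0.0580, 0.0007, 0.0004, 0.0000, 0.0000]  mean=-1.1247  Neff=1.6749  idx=[6, 6, 6, 7, 7, 7, 7, 7, 7, 7, 7, 7, 8]
step 2: w=[0.2472, 0.2472, 0.2472, 0.0287, 0.0287, 0.0287, 0.0287, 0.0287, 0.0287, 0.0287, 0.0287, 0.0287, 0.0000]  mean=-1.4273  Neff=5.2430  idx=[0, 0, 0, 1, 1, 1, 1, 2, 2, 2, 4, 7, 9]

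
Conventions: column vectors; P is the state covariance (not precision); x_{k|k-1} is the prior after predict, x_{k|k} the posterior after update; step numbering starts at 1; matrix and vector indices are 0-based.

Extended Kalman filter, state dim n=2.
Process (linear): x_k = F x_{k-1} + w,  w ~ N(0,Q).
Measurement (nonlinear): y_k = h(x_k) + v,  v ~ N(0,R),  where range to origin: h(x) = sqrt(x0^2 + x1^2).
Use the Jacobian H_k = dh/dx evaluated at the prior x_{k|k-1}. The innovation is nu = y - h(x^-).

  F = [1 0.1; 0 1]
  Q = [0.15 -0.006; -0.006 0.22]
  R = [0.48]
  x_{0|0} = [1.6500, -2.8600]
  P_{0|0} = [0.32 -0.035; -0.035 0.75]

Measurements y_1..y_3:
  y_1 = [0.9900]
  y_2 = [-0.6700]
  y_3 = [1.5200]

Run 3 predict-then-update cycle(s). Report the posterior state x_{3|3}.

step 1: x^-=[1.3640, -2.8600]  P^-=[0.4705 0.0340; 0.0340 0.9700]  H_jac=[0.4305 -0.9026]  S=[1.3310]  K=[0.1291; -0.6468]  nu=[-2.1786]  x^+=[1.0827, -1.4509]  P^+=[0.4483 0.1452; 0.1452 0.4132]
step 2: x^-=[0.9376, -1.4509]  P^-=[0.6315 0.1805; 0.1805 0.6332]  H_jac=[0.5428 -0.8399]  S=[0.9481]  K=[0.2016; -0.4576]  nu=[-2.3975]  x^+=[0.4542, -0.3539]  P^+=[0.5929 0.2679; 0.2679 0.4347]
step 3: x^-=[0.4188, -0.3539]  P^-=[0.8009 0.3054; 0.3054 0.6547]  H_jac=[0.7639 -0.6454]  S=[0.9189]  K=[0.4513; -0.2059]  nu=[0.9717]  x^+=[0.8574, -0.5539]  P^+=[0.6137 0.3908; 0.3908 0.6157]

x_post = [0.8574, -0.5539]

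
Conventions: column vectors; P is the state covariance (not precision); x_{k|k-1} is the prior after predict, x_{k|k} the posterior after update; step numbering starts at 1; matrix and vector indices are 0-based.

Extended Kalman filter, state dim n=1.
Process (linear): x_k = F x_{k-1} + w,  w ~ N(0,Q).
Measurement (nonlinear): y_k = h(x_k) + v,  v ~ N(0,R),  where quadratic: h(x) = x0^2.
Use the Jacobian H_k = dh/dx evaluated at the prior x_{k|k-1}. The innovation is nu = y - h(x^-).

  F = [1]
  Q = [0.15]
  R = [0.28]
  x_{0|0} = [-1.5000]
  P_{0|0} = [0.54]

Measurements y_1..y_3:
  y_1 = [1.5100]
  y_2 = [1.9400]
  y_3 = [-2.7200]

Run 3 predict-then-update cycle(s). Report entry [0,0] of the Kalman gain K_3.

step 1: x^-=[-1.5000]  P^-=[0.6900]  H_jac=[-3.0000]  S=[6.4900]  K=[-0.3190]  nu=[-0.7400]  x^+=[-1.2640]  P^+=[0.0298]
step 2: x^-=[-1.2640]  P^-=[0.1798]  H_jac=[-2.5280]  S=[1.4288]  K=[-0.3181]  nu=[0.3424]  x^+=[-1.3729]  P^+=[0.0352]
step 3: x^-=[-1.3729]  P^-=[0.1852]  H_jac=[-2.7457]  S=[1.6764]  K=[-0.3034]  nu=[-4.6048]  x^+=[0.0241]  P^+=[0.0309]

K[0,0] = -0.3034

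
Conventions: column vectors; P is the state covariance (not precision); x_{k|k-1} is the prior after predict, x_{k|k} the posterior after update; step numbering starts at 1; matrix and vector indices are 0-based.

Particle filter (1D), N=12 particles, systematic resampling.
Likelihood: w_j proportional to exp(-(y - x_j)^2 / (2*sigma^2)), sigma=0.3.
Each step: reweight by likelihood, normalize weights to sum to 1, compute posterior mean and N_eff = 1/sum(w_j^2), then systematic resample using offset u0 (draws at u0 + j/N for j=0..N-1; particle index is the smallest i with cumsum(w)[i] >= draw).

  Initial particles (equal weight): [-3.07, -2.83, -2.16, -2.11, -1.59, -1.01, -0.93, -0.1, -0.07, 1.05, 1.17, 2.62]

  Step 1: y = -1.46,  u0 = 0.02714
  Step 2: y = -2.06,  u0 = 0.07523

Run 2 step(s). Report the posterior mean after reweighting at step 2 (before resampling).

post_mean = -1.7680

step 1: w=[0.0000, 0.0000, 0.0409, 0.0595, 0.5667, 0.2021, 0.1307, 0.0000, 0.0000, 0.0000, 0.0000, 0.0000]  mean=-1.4408  Neff=2.6023  idx=[2, 4, 4, 4, 4, 4, 4, 4, 5, 5, 5, 6]
step 2: w=[0.3148, 0.0975, 0.0975, 0.0975, 0.0975, 0.0975, 0.0975, 0.0975, 0.0007, 0.0007, 0.0007, 0.0003]  mean=-1.7680  Neff=6.0355  idx=[0, 0, 0, 1, 1, 2, 3, 4, 5, 6, 7, 7]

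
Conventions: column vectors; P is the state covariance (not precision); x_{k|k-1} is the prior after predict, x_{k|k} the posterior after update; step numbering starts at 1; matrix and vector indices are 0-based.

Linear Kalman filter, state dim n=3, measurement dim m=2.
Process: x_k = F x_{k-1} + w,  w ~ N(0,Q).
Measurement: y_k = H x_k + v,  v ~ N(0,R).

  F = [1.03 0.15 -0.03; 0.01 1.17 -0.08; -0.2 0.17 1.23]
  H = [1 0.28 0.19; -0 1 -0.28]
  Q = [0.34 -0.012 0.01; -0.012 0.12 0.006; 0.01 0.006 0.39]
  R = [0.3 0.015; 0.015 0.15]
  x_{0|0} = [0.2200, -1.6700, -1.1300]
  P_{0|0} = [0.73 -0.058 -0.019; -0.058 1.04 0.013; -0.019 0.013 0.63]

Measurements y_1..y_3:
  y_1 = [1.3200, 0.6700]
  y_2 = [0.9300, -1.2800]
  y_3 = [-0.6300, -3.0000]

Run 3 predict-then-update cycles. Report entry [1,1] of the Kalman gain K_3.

K[1,1] = 0.3250

step 1: x^-=[0.0100, -1.8613, -1.7178]  P^-=[1.1216 0.1105 -0.1674; 0.1105 1.5440 0.1809; -0.1674 0.1809 1.4211]  S=[1.6114 0.5493; 0.5493 1.7041]  K=[0.7459 -0.1481; 0.0668 0.8548; 0.1556 -0.1775]  nu=[2.1575, 2.0503]  x^+=[1.3158, 0.0354, -1.7460]  P^+=[0.3089 -0.0989 -0.3139; -0.0989 0.2289 0.3561; -0.3139 0.3561 1.3587]
step 2: x^-=[1.4130, 0.1943, -2.4047]  P^-=[0.6597 -0.0755 -0.4479; -0.0755 0.3736 0.4390; -0.4479 0.4390 2.7747]  S=[0.9234 0.0709; 0.0709 0.4953]  K=[0.5982 0.0151; 0.0839 0.4942; 0.2744 -0.7214]  nu=[-0.0805, -2.1476]  x^+=[1.3324, -0.8737, -0.8774]  P^+=[0.3279 -0.1466 -0.5638; -0.1466 0.2403 0.5890; -0.5638 0.5890 2.4754]
step 3: x^-=[1.2676, -0.9387, -1.4942]  P^-=[0.6797 -0.1185 -0.7760; -0.1185 0.3520 0.6673; -0.7760 0.6673 4.6888]  S=[0.8863 0.0373; 0.0373 0.4959]  K=[0.5565 0.1572; 0.1068 0.3250; 0.3965 -1.3315]  nu=[-1.3509, -2.4797]  x^+=[0.1261, -1.8890, 1.2718]  P^+=[0.3865 -0.2039 -0.8424; -0.2039 0.2869 0.8449; -0.8424 0.8449 3.7096]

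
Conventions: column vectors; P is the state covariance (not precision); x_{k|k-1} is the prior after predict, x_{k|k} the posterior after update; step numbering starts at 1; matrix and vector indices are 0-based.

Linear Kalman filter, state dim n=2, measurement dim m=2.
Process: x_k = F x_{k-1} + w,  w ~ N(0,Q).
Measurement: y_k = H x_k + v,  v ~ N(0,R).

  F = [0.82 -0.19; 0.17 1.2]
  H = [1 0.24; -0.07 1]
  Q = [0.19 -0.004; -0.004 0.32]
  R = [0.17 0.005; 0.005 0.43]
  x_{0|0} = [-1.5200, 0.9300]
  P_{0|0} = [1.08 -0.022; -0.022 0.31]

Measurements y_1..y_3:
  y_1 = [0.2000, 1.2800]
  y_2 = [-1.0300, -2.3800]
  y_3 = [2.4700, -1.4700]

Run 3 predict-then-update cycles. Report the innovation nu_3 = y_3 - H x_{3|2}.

innov = [3.0285, -0.1974]

step 1: x^-=[-1.4231, 0.8576]  P^-=[0.9342 0.0549; 0.0549 0.7886]  S=[1.1760 0.1829; 0.1829 1.2155]  K=[0.8263 -0.1329; 0.1098 0.6291]  nu=[1.4173, 0.3228]  x^+=[-0.2949, 1.2163]  P^+=[0.1500 -0.0425; -0.0425 0.2681]
step 2: x^-=[-0.4729, 1.4094]  P^-=[0.3138 -0.0847; -0.0847 0.6930]  S=[0.4831 0.0661; 0.0661 1.1364]  K=[0.6253 -0.1302; 0.0855 0.6101]  nu=[-0.8953, -3.8225]  x^+=[-0.5350, -0.9992]  P^+=[0.1164 -0.0447; -0.0447 0.2596]
step 3: x^-=[-0.2489, -1.2900]  P^-=[0.2916 -0.0895; -0.0895 0.6790]  S=[0.4577 0.0595; 0.0595 1.1229]  K=[0.6070 -0.1301; 0.0816 0.6059]  nu=[3.0285, -0.1974]  x^+=[1.6151, -1.1624]  P^+=[0.1133 -0.0450; -0.0450 0.2578]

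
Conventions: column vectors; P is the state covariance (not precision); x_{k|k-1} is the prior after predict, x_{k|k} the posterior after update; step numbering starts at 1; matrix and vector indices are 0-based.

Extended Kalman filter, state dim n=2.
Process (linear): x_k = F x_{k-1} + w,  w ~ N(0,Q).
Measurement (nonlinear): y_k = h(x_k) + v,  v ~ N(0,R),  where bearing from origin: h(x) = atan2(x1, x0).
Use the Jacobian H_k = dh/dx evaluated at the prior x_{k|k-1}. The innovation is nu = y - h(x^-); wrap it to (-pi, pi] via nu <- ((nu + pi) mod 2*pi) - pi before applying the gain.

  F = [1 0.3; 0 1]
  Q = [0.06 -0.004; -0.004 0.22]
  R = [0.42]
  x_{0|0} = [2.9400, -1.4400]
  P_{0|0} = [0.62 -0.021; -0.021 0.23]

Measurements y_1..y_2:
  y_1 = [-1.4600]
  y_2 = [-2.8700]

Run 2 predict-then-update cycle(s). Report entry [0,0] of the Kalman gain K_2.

step 1: x^-=[2.5080, -1.4400]  P^-=[0.6881 0.0440; 0.0440 0.4500]  H_jac=[0.1722 0.2999]  S=[0.4854]  K=[0.2713; 0.2936]  nu=[-0.9388]  x^+=[2.2534, -1.7156]  P^+=[0.6524 0.0053; 0.0053 0.4082]
step 2: x^-=[1.7387, -1.7156]  P^-=[0.7523 0.1238; 0.1238 0.6282]  H_jac=[0.2876 0.2914]  S=[0.5563]  K=[0.4537; 0.3930]  nu=[-2.0913]  x^+=[0.7898, -2.5376]  P^+=[0.6378 0.0246; 0.0246 0.5422]

K[0,0] = 0.4537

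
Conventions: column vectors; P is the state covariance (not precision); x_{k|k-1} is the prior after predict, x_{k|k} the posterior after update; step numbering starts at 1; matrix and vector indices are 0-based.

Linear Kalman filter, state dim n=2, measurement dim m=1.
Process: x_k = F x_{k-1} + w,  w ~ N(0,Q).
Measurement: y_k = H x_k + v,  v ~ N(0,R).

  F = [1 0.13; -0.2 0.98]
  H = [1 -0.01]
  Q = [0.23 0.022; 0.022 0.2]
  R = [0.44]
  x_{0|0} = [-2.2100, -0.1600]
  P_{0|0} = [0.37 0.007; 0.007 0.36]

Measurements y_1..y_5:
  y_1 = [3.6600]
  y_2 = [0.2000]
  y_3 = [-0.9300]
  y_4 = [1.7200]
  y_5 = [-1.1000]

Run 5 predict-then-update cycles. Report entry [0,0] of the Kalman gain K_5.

step 1: x^-=[-2.2308, 0.2852]  P^-=[0.6079 0.0005; 0.0005 0.5578]  S=[1.0479]  K=[0.5801; -0.0048]  nu=[5.8937]  x^+=[1.1880, 0.2569]  P^+=[0.2553 0.0035; 0.0035 0.5578]
step 2: x^-=[1.2214, 0.0141]  P^-=[0.4956 0.0453; 0.0453 0.7445]  S=[0.9348]  K=[0.5297; 0.0405]  nu=[-1.0213]  x^+=[0.6804, -0.0272]  P^+=[0.2333 0.0253; 0.0253 0.7430]
step 3: x^-=[0.6769, -0.1628]  P^-=[0.4824 0.0941; 0.0941 0.9130]  S=[0.9207]  K=[0.5230; 0.0923]  nu=[-1.6085]  x^+=[-0.1644, -0.3112]  P^+=[0.2306 0.0497; 0.0497 0.9052]
step 4: x^-=[-0.2048, -0.2721]  P^-=[0.4888 0.1386; 0.1386 1.0591]  S=[0.9262]  K=[0.5263; 0.1382]  nu=[1.9221]  x^+=[0.8068, -0.0065]  P^+=[0.2323 0.0712; 0.0712 1.0414]
step 5: x^-=[0.8059, -0.1677]  P^-=[0.4984 0.1762; 0.1762 1.1815]  S=[0.9350]  K=[0.5312; 0.1758]  nu=[-1.9076]  x^+=[-0.2073, -0.5030]  P^+=[0.2346 0.0889; 0.0889 1.1527]

K[0,0] = 0.5312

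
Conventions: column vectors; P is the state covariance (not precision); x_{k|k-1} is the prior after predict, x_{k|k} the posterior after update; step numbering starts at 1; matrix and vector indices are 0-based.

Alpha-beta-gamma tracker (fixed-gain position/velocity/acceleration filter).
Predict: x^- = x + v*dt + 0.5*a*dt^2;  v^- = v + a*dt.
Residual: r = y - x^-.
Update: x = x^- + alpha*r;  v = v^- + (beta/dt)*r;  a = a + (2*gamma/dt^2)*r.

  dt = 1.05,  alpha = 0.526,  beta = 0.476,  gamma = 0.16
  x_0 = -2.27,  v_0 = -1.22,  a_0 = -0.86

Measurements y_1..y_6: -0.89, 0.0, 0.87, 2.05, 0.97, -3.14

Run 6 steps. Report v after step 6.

step 1: x_pred=-4.0251  r=3.1351  x^+=-2.3760  v^+=-0.7018  a^+=0.0500
step 2: x_pred=-3.0853  r=3.0853  x^+=-1.4625  v^+=0.7494  a^+=0.9455
step 3: x_pred=-0.1544  r=1.0244  x^+=0.3844  v^+=2.2065  a^+=1.2428
step 4: x_pred=3.3864  r=-1.3364  x^+=2.6834  v^+=2.9057  a^+=0.8549
step 5: x_pred=6.2057  r=-5.2357  x^+=3.4517  v^+=1.4298  a^+=-0.6647
step 6: x_pred=4.5866  r=-7.7266  x^+=0.5224  v^+=-2.7708  a^+=-2.9074

v_post = -2.7708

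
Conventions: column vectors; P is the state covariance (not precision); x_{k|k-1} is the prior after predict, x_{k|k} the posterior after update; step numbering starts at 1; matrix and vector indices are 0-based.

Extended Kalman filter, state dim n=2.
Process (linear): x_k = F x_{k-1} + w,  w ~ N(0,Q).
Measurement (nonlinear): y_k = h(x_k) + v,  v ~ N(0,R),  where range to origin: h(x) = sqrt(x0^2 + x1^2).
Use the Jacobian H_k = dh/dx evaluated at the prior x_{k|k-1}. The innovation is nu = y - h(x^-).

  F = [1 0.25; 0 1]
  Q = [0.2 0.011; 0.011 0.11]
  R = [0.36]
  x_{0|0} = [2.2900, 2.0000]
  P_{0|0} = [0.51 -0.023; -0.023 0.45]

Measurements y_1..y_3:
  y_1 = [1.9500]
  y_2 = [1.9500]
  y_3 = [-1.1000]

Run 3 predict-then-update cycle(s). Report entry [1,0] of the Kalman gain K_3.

K[1,0] = 0.2956

step 1: x^-=[2.7900, 2.0000]  P^-=[0.7266 0.1005; 0.1005 0.5600]  H_jac=[0.8127 0.5826]  S=[1.1252]  K=[0.5769; 0.3625]  nu=[-1.4828]  x^+=[1.9346, 1.4624]  P^+=[0.3522 -0.1348; -0.1348 0.4121]
step 2: x^-=[2.3002, 1.4624]  P^-=[0.5105 -0.0208; -0.0208 0.5221]  H_jac=[0.8439 0.5365]  S=[0.8550]  K=[0.4908; 0.3071]  nu=[-0.7758]  x^+=[1.9195, 1.2242]  P^+=[0.3045 -0.1497; -0.1497 0.4415]
step 3: x^-=[2.2255, 1.2242]  P^-=[0.4573 -0.0283; -0.0283 0.5515]  H_jac=[0.8762 0.4820]  S=[0.8153]  K=[0.4747; 0.2956]  nu=[-3.6400]  x^+=[0.4975, 0.1482]  P^+=[0.2736 -0.1427; -0.1427 0.4802]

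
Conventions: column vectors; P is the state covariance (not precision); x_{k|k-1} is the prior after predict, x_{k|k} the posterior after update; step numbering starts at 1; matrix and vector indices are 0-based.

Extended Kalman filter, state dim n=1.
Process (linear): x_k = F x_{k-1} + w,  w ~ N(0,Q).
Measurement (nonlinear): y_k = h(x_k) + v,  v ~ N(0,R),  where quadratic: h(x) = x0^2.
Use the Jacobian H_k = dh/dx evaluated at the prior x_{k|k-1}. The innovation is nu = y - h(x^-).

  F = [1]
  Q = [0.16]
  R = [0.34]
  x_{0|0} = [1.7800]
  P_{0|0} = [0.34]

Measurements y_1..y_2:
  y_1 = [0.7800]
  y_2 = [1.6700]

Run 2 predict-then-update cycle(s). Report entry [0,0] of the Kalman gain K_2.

step 1: x^-=[1.7800]  P^-=[0.5000]  H_jac=[3.5600]  S=[6.6768]  K=[0.2666]  nu=[-2.3884]  x^+=[1.1433]  P^+=[0.0255]
step 2: x^-=[1.1433]  P^-=[0.1855]  H_jac=[2.2865]  S=[1.3096]  K=[0.3238]  nu=[0.3629]  x^+=[1.2608]  P^+=[0.0481]

K[0,0] = 0.3238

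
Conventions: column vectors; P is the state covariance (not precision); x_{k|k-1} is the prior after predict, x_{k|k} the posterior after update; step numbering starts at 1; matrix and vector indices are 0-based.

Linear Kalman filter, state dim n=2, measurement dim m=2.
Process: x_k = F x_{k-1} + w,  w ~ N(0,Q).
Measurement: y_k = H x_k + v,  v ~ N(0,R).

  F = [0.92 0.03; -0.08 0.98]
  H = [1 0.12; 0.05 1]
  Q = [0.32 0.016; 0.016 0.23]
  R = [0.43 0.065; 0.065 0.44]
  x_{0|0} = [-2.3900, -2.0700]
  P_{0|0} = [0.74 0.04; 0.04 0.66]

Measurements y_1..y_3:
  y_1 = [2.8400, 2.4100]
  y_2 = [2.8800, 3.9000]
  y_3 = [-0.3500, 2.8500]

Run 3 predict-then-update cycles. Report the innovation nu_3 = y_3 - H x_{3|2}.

step 1: x^-=[-2.2609, -1.8374]  P^-=[0.9491 0.0169; 0.0169 0.8623]  S=[1.3956 0.2329; 0.2329 1.3064]  K=[0.6940 -0.0745; -0.0248 0.6651]  nu=[5.3214, 4.3604]  x^+=[1.1072, 0.9312]  P^+=[0.2938 -0.0024; -0.0024 0.2912]
step 2: x^-=[1.0466, 0.8240]  P^-=[0.5688 0.0008; 0.0008 0.5119]  S=[1.0064 0.1557; 0.1557 0.9534]  K=[0.5751 -0.0632; -0.0218 0.5405]  nu=[1.7345, 3.0237]  x^+=[1.8530, 2.4206]  P^+=[0.2435 -0.0026; -0.0026 0.2365]
step 3: x^-=[1.7773, 2.2239]  P^-=[0.5262 0.0027; 0.0027 0.4591]  S=[0.9634 0.1491; 0.1491 0.9007]  K=[0.5557 -0.0598; -0.0194 0.5131]  nu=[-2.3942, 0.5372]  x^+=[0.4147, 2.5461]  P^+=[0.2353 -0.0020; -0.0020 0.2246]

innov = [-2.3942, 0.5372]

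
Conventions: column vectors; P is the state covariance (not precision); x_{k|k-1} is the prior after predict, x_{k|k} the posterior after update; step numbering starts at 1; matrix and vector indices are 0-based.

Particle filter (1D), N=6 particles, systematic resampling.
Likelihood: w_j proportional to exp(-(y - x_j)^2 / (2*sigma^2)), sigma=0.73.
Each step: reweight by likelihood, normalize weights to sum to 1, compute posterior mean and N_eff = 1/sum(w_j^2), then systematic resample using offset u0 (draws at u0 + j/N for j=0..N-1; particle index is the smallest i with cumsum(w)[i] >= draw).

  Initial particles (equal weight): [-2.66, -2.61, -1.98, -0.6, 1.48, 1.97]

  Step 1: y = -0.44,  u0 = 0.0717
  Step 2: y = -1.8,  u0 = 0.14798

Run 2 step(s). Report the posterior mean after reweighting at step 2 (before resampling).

step 1: w=[0.0086, 0.0106, 0.0946, 0.8549, 0.0276, 0.0038]  mean=-0.7025  Neff=1.3499  idx=[2, 3, 3, 3, 3, 3]
step 2: w=[0.4283, 0.1143, 0.1143, 0.1143, 0.1143, 0.1143]  mean=-1.1911  Neff=4.0190  idx=[0, 0, 1, 2, 4, 5]

post_mean = -1.1911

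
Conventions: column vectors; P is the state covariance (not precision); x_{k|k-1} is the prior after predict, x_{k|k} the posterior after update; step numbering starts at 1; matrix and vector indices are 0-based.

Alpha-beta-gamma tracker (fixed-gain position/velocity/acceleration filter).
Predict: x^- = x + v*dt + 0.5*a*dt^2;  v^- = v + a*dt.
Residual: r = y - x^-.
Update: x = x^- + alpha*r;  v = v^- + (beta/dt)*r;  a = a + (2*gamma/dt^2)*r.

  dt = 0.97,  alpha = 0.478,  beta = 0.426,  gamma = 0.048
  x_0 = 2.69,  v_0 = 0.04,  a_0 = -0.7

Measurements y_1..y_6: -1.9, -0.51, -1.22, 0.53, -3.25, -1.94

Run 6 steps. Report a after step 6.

step 1: x_pred=2.3995  r=-4.2995  x^+=0.3443  v^+=-2.5272  a^+=-1.1387
step 2: x_pred=-2.6428  r=2.1328  x^+=-1.6233  v^+=-2.6951  a^+=-0.9211
step 3: x_pred=-4.6709  r=3.4509  x^+=-3.0213  v^+=-2.0730  a^+=-0.5690
step 4: x_pred=-5.2998  r=5.8298  x^+=-2.5132  v^+=-0.0646  a^+=0.0258
step 5: x_pred=-2.5637  r=-0.6863  x^+=-2.8917  v^+=-0.3409  a^+=-0.0442
step 6: x_pred=-3.2432  r=1.3032  x^+=-2.6203  v^+=0.1885  a^+=0.0888

a_post = 0.0888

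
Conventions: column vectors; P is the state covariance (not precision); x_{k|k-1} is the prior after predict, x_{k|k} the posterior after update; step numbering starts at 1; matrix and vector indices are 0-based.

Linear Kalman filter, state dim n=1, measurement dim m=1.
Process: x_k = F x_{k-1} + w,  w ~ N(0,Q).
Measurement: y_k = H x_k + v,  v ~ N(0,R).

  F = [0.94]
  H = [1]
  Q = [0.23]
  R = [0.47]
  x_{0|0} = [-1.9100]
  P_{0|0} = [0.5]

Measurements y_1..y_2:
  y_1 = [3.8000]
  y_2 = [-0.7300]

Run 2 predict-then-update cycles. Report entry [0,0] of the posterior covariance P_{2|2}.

step 1: x^-=[-1.7954]  P^-=[0.6718]  S=[1.1418]  K=[0.5884]  nu=[5.5954]  x^+=[1.4968]  P^+=[0.2765]
step 2: x^-=[1.4070]  P^-=[0.4743]  S=[0.9443]  K=[0.5023]  nu=[-2.1370]  x^+=[0.3336]  P^+=[0.2361]

P_post[0,0] = 0.2361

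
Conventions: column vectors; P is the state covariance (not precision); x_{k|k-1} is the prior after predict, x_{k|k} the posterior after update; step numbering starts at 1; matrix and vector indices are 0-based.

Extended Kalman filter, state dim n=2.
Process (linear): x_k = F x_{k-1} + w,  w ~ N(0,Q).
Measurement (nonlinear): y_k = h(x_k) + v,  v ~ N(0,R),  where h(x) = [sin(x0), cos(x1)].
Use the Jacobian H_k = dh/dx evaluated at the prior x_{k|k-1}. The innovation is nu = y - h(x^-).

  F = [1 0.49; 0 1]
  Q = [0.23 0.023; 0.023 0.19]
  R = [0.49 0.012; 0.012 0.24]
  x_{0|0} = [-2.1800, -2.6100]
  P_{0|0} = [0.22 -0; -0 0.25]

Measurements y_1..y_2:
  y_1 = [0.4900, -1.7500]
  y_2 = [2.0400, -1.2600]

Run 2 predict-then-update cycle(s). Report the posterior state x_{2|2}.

x_post = [-4.6657, -2.9658]

step 1: x^-=[-3.4589, -2.6100]  P^-=[0.5100 0.1455; 0.1455 0.4400]  H_jac=[-0.9501 0.0000; 0.0000 0.5069]  S=[0.9504 -0.0581; -0.0581 0.3531]  K=[-0.5021 0.1263; -0.1079 0.6140]  nu=[0.1780, -0.8880]  x^+=[-3.6604, -3.1744]  P^+=[0.2574 0.0479; 0.0479 0.2881]
step 2: x^-=[-5.2159, -3.1744]  P^-=[0.6035 0.2121; 0.2121 0.4781]  H_jac=[0.4825 0.0000; 0.0000 -0.0328]  S=[0.6305 0.0086; 0.0086 0.2405]  K=[0.4625 -0.0456; 0.1633 -0.0711]  nu=[1.1641, -0.2605]  x^+=[-4.6657, -2.9658]  P^+=[0.4685 0.1641; 0.1641 0.4603]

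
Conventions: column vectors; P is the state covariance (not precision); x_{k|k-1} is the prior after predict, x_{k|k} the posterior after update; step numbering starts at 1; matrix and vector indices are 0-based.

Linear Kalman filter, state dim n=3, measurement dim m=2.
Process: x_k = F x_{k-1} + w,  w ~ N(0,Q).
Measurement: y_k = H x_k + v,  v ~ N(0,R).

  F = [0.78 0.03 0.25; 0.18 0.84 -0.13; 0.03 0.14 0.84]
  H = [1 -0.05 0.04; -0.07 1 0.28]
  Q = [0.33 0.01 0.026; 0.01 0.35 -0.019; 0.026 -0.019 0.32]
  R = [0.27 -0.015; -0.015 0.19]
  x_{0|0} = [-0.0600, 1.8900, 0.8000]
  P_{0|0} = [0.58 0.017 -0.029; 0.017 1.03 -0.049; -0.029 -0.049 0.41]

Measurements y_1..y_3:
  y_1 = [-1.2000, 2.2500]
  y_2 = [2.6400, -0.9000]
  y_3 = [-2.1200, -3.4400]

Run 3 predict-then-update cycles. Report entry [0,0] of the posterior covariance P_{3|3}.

P_post[0,0] = 0.1701

step 1: x^-=[0.2099, 1.4728, 0.9348]  P^-=[0.6982 0.1068 0.1097; 0.1068 1.1197 0.0234; 0.1097 0.0234 0.6172]  S=[0.9700 0.0253; 0.0253 1.3553]  K=[0.7175 0.0520; 0.0319 0.8249; 0.1338 0.1366]  nu=[-1.3737, 0.5301]  x^+=[-0.7480, 1.8663, 0.8234]  P^+=[0.1933 0.0115 0.0043; 0.0115 0.1952 -0.1364; 0.0043 -0.1364 0.5736]
step 2: x^-=[-0.3216, 1.3260, 0.9305]  P^-=[0.4838 0.0026 0.1477; 0.0026 0.5368 -0.1502; 0.1477 -0.1502 0.6970]  S=[0.7684 -0.0282; -0.0282 0.6935]  K=[0.6386 0.0406; -0.0131 0.7125; 0.2405 0.0598]  nu=[2.9907, -2.5091]  x^+=[1.4865, -0.5011, 1.4998]  P^+=[0.1707 0.0019 0.0294; 0.0019 0.1840 -0.1724; 0.0294 -0.1724 0.6509]
step 3: x^-=[1.5194, -0.3483, 1.2342]  P^-=[0.4837 -0.0185 0.1767; -0.0185 0.5332 -0.1816; 0.1767 -0.1816 0.7440]  S=[0.7729 -0.0415; -0.0415 0.6779]  K=[0.6380 0.0348; -0.0296 0.7117; 0.2810 0.0383]  nu=[-3.7062, -3.3309]  x^+=[-0.9610, -2.6090, 0.0653]  P^+=[0.1701 -0.0019 0.0387; -0.0019 0.1874 -0.1854; 0.0387 -0.1854 0.6828]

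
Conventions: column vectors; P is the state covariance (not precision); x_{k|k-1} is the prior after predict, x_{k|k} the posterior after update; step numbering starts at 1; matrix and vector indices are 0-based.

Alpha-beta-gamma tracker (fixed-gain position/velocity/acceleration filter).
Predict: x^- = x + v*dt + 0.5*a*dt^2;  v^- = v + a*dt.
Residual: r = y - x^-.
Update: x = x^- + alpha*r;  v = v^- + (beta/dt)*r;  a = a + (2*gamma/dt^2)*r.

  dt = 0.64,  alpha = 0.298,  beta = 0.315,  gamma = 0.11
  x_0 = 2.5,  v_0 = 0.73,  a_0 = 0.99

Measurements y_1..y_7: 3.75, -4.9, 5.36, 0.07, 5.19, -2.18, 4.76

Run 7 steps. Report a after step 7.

a_post = 3.0211

step 1: x_pred=3.1700  r=0.5800  x^+=3.3428  v^+=1.6491  a^+=1.3015
step 2: x_pred=4.6648  r=-9.5648  x^+=1.8145  v^+=-2.2256  a^+=-3.8358
step 3: x_pred=-0.3955  r=5.7555  x^+=1.3197  v^+=-1.8477  a^+=-0.7445
step 4: x_pred=-0.0153  r=0.0853  x^+=0.0101  v^+=-2.2822  a^+=-0.6986
step 5: x_pred=-1.5936  r=6.7836  x^+=0.4279  v^+=0.6095  a^+=2.9449
step 6: x_pred=1.4211  r=-3.6011  x^+=0.3480  v^+=0.7218  a^+=1.0107
step 7: x_pred=1.0169  r=3.7431  x^+=2.1324  v^+=3.2109  a^+=3.0211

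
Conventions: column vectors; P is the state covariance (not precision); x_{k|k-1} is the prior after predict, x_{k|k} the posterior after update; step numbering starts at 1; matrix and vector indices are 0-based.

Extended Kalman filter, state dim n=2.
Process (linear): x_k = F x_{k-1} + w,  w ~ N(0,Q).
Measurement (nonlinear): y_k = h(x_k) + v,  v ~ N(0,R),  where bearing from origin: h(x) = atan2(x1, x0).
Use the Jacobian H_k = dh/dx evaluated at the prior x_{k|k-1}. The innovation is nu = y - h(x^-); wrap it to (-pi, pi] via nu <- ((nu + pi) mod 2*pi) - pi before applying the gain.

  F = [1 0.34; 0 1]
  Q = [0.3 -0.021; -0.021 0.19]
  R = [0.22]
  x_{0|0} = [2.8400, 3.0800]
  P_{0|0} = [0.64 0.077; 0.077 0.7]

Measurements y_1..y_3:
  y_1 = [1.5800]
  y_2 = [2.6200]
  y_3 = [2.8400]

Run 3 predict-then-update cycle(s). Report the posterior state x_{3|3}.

step 1: x^-=[3.8872, 3.0800]  P^-=[1.0733 0.2940; 0.2940 0.8900]  H_jac=[-0.1252 0.1580]  S=[0.2474]  K=[-0.3554; 0.4197]  nu=[0.9099]  x^+=[3.5638, 3.4619]  P^+=[1.0420 0.3309; 0.3309 0.8464]
step 2: x^-=[4.7408, 3.4619]  P^-=[1.6649 0.5977; 0.5977 1.0364]  H_jac=[-0.1005 0.1376]  S=[0.2399]  K=[-0.3544; 0.3441]  nu=[1.9893]  x^+=[4.0358, 4.1463]  P^+=[1.6348 0.6269; 0.6269 1.0080]
step 3: x^-=[5.4455, 4.1463]  P^-=[2.4776 0.9487; 0.9487 1.1980]  H_jac=[-0.0885 0.1162]  S=[0.2361]  K=[-0.4618; 0.2342]  nu=[2.1892]  x^+=[4.4346, 4.6591]  P^+=[2.4273 0.9742; 0.9742 1.1851]

x_post = [4.4346, 4.6591]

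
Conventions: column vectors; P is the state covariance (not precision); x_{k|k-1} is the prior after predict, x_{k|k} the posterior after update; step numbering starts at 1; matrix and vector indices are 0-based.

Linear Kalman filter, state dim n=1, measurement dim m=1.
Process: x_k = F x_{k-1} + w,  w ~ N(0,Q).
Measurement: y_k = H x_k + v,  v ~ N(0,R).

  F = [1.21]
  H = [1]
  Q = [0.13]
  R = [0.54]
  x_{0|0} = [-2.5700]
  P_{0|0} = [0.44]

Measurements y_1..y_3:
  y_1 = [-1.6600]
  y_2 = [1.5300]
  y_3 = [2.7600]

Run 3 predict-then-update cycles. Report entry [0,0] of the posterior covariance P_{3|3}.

P_post[0,0] = 0.2712

step 1: x^-=[-3.1097]  P^-=[0.7742]  S=[1.3142]  K=[0.5891]  nu=[1.4497]  x^+=[-2.2557]  P^+=[0.3181]
step 2: x^-=[-2.7294]  P^-=[0.5958]  S=[1.1358]  K=[0.5245]  nu=[4.2594]  x^+=[-0.4951]  P^+=[0.2833]
step 3: x^-=[-0.5991]  P^-=[0.5447]  S=[1.0847]  K=[0.5022]  nu=[3.3591]  x^+=[1.0877]  P^+=[0.2712]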